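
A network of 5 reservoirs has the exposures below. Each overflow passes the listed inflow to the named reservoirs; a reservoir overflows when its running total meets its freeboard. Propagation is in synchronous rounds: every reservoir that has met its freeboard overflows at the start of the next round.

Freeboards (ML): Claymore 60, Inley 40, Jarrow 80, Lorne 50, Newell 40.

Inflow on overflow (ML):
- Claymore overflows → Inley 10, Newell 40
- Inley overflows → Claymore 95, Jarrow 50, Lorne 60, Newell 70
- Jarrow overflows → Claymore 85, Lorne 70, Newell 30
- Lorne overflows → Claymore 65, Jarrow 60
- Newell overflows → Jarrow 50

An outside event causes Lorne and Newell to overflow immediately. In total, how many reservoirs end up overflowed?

4

Round 1 — Lorne, Newell overflow (initial).
  Claymore: +65 → 65 ≥ 60
  Jarrow: +60+50 → 110 ≥ 80
Round 2 — Claymore, Jarrow overflow.
  Inley: +10 → 10 < 40
No further overflows.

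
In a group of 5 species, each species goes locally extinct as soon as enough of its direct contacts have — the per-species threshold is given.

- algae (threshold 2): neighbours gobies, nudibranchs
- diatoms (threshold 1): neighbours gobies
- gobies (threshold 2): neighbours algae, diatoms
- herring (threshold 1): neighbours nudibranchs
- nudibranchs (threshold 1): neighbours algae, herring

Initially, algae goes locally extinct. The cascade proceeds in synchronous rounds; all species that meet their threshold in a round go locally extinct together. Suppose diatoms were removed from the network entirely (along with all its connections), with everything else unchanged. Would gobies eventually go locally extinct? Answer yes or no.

With diatoms removed:
Round 1 — algae goes locally extinct (initial).
Round 2 — checking thresholds:
  gobies: 1 of 1 neighbours < 2, not yet.
  nudibranchs: 1 of 2 neighbours ≥ 1, goes locally extinct.
Round 3 — checking thresholds:
  gobies: 1 of 1 neighbours < 2, not yet.
  herring: 1 of 1 neighbours ≥ 1, goes locally extinct.
Round 4 — no new extinctions; cascade stops.

no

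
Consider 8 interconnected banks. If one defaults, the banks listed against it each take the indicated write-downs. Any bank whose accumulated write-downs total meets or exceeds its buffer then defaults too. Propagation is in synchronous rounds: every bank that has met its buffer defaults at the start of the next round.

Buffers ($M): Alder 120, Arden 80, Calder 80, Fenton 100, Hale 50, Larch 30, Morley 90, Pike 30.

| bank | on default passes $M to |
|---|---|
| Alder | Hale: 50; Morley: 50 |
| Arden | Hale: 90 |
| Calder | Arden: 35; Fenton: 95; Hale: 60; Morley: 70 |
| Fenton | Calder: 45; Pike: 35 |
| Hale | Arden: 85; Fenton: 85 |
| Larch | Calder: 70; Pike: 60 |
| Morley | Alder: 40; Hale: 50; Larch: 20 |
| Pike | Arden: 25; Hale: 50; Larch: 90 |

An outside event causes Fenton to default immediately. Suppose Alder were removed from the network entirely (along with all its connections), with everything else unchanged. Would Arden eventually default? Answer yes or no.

With Alder removed:
Round 1 — Fenton defaults (initial).
  Calder: +45 → 45 < 80
  Pike: +35 → 35 ≥ 30
Round 2 — Pike defaults.
  Arden: +25 → 25 < 80
  Hale: +50 → 50 ≥ 50
  Larch: +90 → 90 ≥ 30
Round 3 — Hale, Larch default.
  Arden: +85 → 110 ≥ 80
  Calder: +70 → 115 ≥ 80
Round 4 — Arden, Calder default.
  Morley: +70 → 70 < 90
No further defaults.

yes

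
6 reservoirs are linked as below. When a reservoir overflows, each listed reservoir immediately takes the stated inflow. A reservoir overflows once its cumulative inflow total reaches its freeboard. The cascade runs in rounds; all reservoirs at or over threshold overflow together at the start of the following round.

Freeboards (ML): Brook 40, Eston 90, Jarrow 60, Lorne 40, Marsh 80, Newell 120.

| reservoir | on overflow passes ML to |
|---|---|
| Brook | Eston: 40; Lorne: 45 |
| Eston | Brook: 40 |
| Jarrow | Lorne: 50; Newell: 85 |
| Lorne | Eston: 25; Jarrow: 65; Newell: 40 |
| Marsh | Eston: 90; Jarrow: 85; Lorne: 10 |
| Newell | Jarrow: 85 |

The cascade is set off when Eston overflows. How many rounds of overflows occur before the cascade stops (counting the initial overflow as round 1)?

5

Round 1 — Eston overflows (initial).
  Brook: +40 → 40 ≥ 40
Round 2 — Brook overflows.
  Lorne: +45 → 45 ≥ 40
Round 3 — Lorne overflows.
  Jarrow: +65 → 65 ≥ 60
  Newell: +40 → 40 < 120
Round 4 — Jarrow overflows.
  Newell: +85 → 125 ≥ 120
Round 5 — Newell overflows.
No further overflows.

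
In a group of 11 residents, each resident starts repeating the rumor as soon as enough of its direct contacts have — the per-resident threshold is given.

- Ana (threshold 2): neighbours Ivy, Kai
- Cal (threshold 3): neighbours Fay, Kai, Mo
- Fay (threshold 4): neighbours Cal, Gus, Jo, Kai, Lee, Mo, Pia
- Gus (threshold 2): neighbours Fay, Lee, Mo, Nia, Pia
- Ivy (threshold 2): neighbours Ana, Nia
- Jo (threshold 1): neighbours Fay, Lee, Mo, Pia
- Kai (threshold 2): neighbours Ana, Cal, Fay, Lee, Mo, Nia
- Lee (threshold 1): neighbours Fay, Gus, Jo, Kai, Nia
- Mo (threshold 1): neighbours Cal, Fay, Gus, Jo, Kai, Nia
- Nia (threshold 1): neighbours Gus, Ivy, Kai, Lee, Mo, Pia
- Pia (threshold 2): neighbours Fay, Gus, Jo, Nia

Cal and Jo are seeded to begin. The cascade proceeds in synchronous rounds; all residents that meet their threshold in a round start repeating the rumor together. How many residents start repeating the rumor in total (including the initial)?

Round 1 — Cal, Jo start repeating the rumor (initial).
Round 2 — checking thresholds:
  Fay: 2 of 7 neighbours < 4, holds.
  Kai: 1 of 6 neighbours < 2, holds.
  Lee: 1 of 5 neighbours ≥ 1, starts repeating the rumor.
  Mo: 2 of 6 neighbours ≥ 1, starts repeating the rumor.
  Pia: 1 of 4 neighbours < 2, holds.
Round 3 — checking thresholds:
  Fay: 4 of 7 neighbours ≥ 4, starts repeating the rumor.
  Gus: 2 of 5 neighbours ≥ 2, starts repeating the rumor.
  Kai: 3 of 6 neighbours ≥ 2, starts repeating the rumor.
  Nia: 2 of 6 neighbours ≥ 1, starts repeating the rumor.
  Pia: 1 of 4 neighbours < 2, holds.
Round 4 — checking thresholds:
  Ana: 1 of 2 neighbours < 2, holds.
  Ivy: 1 of 2 neighbours < 2, holds.
  Pia: 4 of 4 neighbours ≥ 2, starts repeating the rumor.
Round 5 — no new spreads; cascade stops.

9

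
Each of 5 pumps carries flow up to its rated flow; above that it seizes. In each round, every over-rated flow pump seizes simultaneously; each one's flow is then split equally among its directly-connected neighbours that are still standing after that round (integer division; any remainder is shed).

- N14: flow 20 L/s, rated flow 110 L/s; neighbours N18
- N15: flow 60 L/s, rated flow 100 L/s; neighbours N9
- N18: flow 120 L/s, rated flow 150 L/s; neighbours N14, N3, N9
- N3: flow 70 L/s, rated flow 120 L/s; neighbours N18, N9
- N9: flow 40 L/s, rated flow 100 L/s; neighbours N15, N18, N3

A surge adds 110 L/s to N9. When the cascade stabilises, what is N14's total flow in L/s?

Round 1 — N9 at 150 > 100. N9 seizes.
  N9 sheds 150 L/s to N15, N18, N3: 50 each.
    N15: 60+50 = 110 > 100
    N18: 120+50 = 170 > 150
    N3: 70+50 = 120 ≤ 120
Round 2 — N15, N18 seize.
  N15 sheds 110 L/s: no online neighbours, lost.
  N18 sheds 170 L/s to N14, N3: 85 each.
    N14: 20+85 = 105 ≤ 110
    N3: 120+85 = 205 > 120
Round 3 — N3 seizes.
  N3 sheds 205 L/s: no online neighbours, lost.
No further seizures.

105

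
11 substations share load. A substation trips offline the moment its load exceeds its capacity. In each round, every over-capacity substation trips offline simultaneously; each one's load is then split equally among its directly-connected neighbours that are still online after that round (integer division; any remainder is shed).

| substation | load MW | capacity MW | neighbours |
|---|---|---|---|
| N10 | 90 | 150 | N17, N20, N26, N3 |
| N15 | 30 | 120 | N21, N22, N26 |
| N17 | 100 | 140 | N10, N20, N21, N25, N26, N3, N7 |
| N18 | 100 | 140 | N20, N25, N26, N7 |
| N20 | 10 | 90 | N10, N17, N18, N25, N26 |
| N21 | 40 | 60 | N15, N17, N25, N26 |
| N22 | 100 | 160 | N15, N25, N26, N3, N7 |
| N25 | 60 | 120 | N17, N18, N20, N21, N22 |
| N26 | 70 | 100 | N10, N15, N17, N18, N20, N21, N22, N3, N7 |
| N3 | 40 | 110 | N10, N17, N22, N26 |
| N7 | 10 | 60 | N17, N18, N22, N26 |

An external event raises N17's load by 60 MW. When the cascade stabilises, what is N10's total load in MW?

128

Round 1 — N17 at 160 > 140. N17 trips offline.
  N17 sheds 160 MW to N10, N20, N21, N25, N26, N3, N7: 22 each (6 lost).
    N10: 90+22 = 112 ≤ 150
    N20: 10+22 = 32 ≤ 90
    N21: 40+22 = 62 > 60
    N25: 60+22 = 82 ≤ 120
    N26: 70+22 = 92 ≤ 100
    N3: 40+22 = 62 ≤ 110
    N7: 10+22 = 32 ≤ 60
Round 2 — N21 trips offline.
  N21 sheds 62 MW to N15, N25, N26: 20 each (2 lost).
    N15: 30+20 = 50 ≤ 120
    N25: 82+20 = 102 ≤ 120
    N26: 92+20 = 112 > 100
Round 3 — N26 trips offline.
  N26 sheds 112 MW to N10, N15, N18, N20, N22, N3, N7: 16 each.
    N10: 112+16 = 128 ≤ 150
    N15: 50+16 = 66 ≤ 120
    N18: 100+16 = 116 ≤ 140
    N20: 32+16 = 48 ≤ 90
    N22: 100+16 = 116 ≤ 160
    N3: 62+16 = 78 ≤ 110
    N7: 32+16 = 48 ≤ 60
No further trips.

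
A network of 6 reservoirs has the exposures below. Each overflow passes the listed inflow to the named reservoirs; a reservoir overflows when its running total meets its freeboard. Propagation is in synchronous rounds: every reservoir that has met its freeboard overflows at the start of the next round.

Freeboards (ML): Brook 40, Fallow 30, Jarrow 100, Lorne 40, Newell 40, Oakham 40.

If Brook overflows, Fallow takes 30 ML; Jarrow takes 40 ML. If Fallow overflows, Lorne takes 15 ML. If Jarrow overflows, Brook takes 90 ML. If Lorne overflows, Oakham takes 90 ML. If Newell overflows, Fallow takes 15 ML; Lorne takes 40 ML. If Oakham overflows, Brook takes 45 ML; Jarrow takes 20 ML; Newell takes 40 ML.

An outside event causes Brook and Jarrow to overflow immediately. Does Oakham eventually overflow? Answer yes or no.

Round 1 — Brook, Jarrow overflow (initial).
  Fallow: +30 → 30 ≥ 30
Round 2 — Fallow overflows.
  Lorne: +15 → 15 < 40
No further overflows.

no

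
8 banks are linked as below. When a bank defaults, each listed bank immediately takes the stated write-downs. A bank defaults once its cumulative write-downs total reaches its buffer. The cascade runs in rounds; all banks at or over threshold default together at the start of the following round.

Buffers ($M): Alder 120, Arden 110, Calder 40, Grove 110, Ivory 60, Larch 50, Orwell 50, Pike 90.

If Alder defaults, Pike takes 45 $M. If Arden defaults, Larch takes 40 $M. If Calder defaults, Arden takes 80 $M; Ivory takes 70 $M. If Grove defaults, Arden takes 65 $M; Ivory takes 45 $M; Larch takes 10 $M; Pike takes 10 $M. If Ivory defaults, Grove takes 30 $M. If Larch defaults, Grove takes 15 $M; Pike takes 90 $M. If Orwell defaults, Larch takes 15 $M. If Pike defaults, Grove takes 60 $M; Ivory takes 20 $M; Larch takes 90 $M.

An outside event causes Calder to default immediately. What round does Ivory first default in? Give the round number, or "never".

Round 1 — Calder defaults (initial).
  Arden: +80 → 80 < 110
  Ivory: +70 → 70 ≥ 60
Round 2 — Ivory defaults.
  Grove: +30 → 30 < 110
No further defaults.

2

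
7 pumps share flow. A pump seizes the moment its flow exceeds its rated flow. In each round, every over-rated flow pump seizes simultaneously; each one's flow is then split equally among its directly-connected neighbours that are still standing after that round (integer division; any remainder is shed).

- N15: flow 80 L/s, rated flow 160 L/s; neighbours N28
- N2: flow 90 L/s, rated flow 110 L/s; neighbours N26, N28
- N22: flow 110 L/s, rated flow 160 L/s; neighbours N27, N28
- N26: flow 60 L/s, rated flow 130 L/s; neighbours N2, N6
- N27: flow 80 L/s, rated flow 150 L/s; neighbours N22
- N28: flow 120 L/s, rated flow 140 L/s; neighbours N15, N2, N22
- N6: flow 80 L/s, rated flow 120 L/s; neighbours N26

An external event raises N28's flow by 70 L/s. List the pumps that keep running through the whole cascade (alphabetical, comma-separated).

Round 1 — N28 at 190 > 140. N28 seizes.
  N28 sheds 190 L/s to N15, N2, N22: 63 each (1 lost).
    N15: 80+63 = 143 ≤ 160
    N2: 90+63 = 153 > 110
    N22: 110+63 = 173 > 160
Round 2 — N2, N22 seize.
  N2 sheds 153 L/s to N26: 153 each.
    N26: 60+153 = 213 > 130
  N22 sheds 173 L/s to N27: 173 each.
    N27: 80+173 = 253 > 150
Round 3 — N26, N27 seize.
  N26 sheds 213 L/s to N6: 213 each.
    N6: 80+213 = 293 > 120
  N27 sheds 253 L/s: no online neighbours, lost.
Round 4 — N6 seizes.
  N6 sheds 293 L/s: no online neighbours, lost.
No further seizures.

N15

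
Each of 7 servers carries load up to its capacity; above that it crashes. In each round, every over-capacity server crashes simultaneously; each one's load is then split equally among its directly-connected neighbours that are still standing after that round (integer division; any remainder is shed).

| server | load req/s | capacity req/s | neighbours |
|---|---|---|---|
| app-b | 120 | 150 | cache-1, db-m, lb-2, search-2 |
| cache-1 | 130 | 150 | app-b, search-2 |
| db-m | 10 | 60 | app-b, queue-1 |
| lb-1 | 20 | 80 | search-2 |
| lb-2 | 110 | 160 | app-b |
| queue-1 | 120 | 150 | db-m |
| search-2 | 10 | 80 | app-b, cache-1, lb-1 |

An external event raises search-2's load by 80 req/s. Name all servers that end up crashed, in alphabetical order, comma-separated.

app-b, cache-1, db-m, lb-2, queue-1, search-2

Round 1 — search-2 at 90 > 80. search-2 crashes.
  search-2 sheds 90 req/s to app-b, cache-1, lb-1: 30 each.
    app-b: 120+30 = 150 ≤ 150
    cache-1: 130+30 = 160 > 150
    lb-1: 20+30 = 50 ≤ 80
Round 2 — cache-1 crashes.
  cache-1 sheds 160 req/s to app-b: 160 each.
    app-b: 150+160 = 310 > 150
Round 3 — app-b crashes.
  app-b sheds 310 req/s to db-m, lb-2: 155 each.
    db-m: 10+155 = 165 > 60
    lb-2: 110+155 = 265 > 160
Round 4 — db-m, lb-2 crash.
  db-m sheds 165 req/s to queue-1: 165 each.
    queue-1: 120+165 = 285 > 150
  lb-2 sheds 265 req/s: no online neighbours, lost.
Round 5 — queue-1 crashes.
  queue-1 sheds 285 req/s: no online neighbours, lost.
No further crashes.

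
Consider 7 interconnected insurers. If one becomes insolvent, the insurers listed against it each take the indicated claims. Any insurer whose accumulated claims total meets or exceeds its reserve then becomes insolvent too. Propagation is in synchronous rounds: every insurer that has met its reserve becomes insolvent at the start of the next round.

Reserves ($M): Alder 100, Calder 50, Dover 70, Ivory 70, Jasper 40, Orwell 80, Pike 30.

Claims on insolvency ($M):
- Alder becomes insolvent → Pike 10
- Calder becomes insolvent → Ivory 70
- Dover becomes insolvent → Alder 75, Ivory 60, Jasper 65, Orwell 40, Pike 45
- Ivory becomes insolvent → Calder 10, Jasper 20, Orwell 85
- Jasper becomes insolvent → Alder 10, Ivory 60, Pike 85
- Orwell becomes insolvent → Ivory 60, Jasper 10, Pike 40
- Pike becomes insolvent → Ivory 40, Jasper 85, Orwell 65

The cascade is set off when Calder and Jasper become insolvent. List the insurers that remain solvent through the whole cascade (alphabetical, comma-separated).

Round 1 — Calder, Jasper become insolvent (initial).
  Alder: +10 → 10 < 100
  Ivory: +70+60 → 130 ≥ 70
  Pike: +85 → 85 ≥ 30
Round 2 — Ivory, Pike become insolvent.
  Orwell: +85+65 → 150 ≥ 80
Round 3 — Orwell becomes insolvent.
No further insolvencies.

Alder, Dover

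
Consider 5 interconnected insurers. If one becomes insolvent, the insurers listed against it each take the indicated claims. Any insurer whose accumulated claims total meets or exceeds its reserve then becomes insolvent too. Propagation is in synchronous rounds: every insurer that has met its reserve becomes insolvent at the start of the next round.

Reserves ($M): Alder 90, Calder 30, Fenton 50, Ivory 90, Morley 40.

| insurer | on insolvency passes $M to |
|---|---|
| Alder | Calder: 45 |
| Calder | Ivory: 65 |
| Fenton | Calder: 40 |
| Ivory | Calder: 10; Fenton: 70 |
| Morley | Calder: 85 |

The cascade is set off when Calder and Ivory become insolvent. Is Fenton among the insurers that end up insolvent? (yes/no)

yes

Round 1 — Calder, Ivory become insolvent (initial).
  Fenton: +70 → 70 ≥ 50
Round 2 — Fenton becomes insolvent.
No further insolvencies.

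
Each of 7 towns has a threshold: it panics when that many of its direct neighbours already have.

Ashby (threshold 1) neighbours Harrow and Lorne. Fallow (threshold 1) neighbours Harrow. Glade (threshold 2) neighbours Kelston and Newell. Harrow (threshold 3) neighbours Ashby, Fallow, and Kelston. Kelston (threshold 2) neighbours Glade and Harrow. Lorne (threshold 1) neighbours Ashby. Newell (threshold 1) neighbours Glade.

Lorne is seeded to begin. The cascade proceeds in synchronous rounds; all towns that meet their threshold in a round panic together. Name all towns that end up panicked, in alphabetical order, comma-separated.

Ashby, Lorne

Round 1 — Lorne panics (initial).
Round 2 — checking thresholds:
  Ashby: 1 of 2 neighbours ≥ 1, panics.
Round 3 — no new panics; cascade stops.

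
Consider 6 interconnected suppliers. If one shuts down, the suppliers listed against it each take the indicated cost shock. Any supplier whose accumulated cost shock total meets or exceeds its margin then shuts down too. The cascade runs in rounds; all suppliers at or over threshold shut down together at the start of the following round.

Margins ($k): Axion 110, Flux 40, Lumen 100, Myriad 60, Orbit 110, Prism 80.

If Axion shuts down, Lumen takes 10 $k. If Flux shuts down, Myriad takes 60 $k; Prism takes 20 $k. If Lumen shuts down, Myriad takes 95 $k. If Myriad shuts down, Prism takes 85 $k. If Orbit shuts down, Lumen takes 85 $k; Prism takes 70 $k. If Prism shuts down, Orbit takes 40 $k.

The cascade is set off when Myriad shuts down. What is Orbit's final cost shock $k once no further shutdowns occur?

Round 1 — Myriad shuts down (initial).
  Prism: +85 → 85 ≥ 80
Round 2 — Prism shuts down.
  Orbit: +40 → 40 < 110
No further shutdowns.

40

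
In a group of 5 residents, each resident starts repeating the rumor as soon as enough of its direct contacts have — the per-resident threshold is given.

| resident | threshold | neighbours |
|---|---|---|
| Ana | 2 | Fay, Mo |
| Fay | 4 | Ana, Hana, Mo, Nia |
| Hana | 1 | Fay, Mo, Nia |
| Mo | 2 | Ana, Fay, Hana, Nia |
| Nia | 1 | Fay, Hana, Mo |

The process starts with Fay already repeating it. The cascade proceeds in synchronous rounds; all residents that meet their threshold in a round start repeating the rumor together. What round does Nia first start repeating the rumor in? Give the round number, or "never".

2

Round 1 — Fay starts repeating the rumor (initial).
Round 2 — checking thresholds:
  Ana: 1 of 2 neighbours < 2, below threshold.
  Hana: 1 of 3 neighbours ≥ 1, starts repeating the rumor.
  Mo: 1 of 4 neighbours < 2, below threshold.
  Nia: 1 of 3 neighbours ≥ 1, starts repeating the rumor.
Round 3 — checking thresholds:
  Ana: 1 of 2 neighbours < 2, below threshold.
  Mo: 3 of 4 neighbours ≥ 2, starts repeating the rumor.
Round 4 — checking thresholds:
  Ana: 2 of 2 neighbours ≥ 2, starts repeating the rumor.
Round 5 — no new spreads; cascade stops.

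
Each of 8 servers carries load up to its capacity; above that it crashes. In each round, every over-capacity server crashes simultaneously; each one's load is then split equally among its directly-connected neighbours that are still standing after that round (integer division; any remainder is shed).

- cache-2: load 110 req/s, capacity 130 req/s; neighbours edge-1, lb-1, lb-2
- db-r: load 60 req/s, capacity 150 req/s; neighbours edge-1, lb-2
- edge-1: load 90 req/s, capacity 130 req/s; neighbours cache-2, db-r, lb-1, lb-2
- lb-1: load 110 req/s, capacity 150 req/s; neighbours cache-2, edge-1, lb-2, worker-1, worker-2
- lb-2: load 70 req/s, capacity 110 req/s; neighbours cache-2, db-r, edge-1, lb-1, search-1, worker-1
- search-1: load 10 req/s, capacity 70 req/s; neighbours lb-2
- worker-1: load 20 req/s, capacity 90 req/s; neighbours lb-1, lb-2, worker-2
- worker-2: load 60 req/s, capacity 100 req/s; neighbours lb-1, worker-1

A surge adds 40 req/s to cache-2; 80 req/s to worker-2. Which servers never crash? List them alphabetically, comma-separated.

search-1

Round 1 — cache-2 at 150 > 130; worker-2 at 140 > 100. cache-2, worker-2 crash.
  cache-2 sheds 150 req/s to edge-1, lb-1, lb-2: 50 each.
    edge-1: 90+50 = 140 > 130
    lb-1: 110+50 = 160 > 150
    lb-2: 70+50 = 120 > 110
  worker-2 sheds 140 req/s to lb-1, worker-1: 70 each.
    lb-1: 160+70 = 230 > 150
    worker-1: 20+70 = 90 ≤ 90
Round 2 — edge-1, lb-1, lb-2 crash.
  edge-1 sheds 140 req/s to db-r: 140 each.
    db-r: 60+140 = 200 > 150
  lb-1 sheds 230 req/s to worker-1: 230 each.
    worker-1: 90+230 = 320 > 90
  lb-2 sheds 120 req/s to db-r, search-1, worker-1: 40 each.
    db-r: 200+40 = 240 > 150
    search-1: 10+40 = 50 ≤ 70
    worker-1: 320+40 = 360 > 90
Round 3 — db-r, worker-1 crash.
  db-r sheds 240 req/s: no online neighbours, lost.
  worker-1 sheds 360 req/s: no online neighbours, lost.
No further crashes.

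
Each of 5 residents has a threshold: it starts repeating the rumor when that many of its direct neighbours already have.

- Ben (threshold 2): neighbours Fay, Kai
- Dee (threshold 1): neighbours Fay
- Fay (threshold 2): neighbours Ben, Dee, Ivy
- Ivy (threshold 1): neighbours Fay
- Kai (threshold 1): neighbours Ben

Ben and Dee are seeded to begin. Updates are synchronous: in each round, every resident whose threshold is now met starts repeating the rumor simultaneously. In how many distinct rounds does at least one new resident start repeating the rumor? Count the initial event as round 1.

Round 1 — Ben, Dee start repeating the rumor (initial).
Round 2 — checking thresholds:
  Fay: 2 of 3 neighbours ≥ 2, starts repeating the rumor.
  Kai: 1 of 1 neighbours ≥ 1, starts repeating the rumor.
Round 3 — checking thresholds:
  Ivy: 1 of 1 neighbours ≥ 1, starts repeating the rumor.
Round 4 — no new spreads; cascade stops.

3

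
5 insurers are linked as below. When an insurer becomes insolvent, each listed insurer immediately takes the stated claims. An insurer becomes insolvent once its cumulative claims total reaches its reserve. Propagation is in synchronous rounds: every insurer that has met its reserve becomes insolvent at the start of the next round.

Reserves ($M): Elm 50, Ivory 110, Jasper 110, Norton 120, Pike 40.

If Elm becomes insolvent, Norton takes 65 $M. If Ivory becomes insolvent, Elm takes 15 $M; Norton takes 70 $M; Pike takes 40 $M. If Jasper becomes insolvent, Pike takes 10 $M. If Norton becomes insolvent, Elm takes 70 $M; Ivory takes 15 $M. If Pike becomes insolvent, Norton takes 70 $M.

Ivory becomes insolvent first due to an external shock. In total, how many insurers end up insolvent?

4

Round 1 — Ivory becomes insolvent (initial).
  Elm: +15 → 15 < 50
  Norton: +70 → 70 < 120
  Pike: +40 → 40 ≥ 40
Round 2 — Pike becomes insolvent.
  Norton: +70 → 140 ≥ 120
Round 3 — Norton becomes insolvent.
  Elm: +70 → 85 ≥ 50
Round 4 — Elm becomes insolvent.
No further insolvencies.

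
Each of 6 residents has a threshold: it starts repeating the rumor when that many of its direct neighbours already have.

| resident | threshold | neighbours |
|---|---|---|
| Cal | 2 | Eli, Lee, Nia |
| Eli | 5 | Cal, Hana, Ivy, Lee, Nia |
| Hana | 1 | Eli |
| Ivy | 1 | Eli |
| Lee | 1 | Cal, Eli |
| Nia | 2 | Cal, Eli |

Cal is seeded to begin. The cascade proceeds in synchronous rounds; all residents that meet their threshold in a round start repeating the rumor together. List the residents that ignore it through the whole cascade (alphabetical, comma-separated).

Round 1 — Cal starts repeating the rumor (initial).
Round 2 — checking thresholds:
  Eli: 1 of 5 neighbours < 5, holds.
  Lee: 1 of 2 neighbours ≥ 1, starts repeating the rumor.
  Nia: 1 of 2 neighbours < 2, holds.
Round 3 — no new spreads; cascade stops.

Eli, Hana, Ivy, Nia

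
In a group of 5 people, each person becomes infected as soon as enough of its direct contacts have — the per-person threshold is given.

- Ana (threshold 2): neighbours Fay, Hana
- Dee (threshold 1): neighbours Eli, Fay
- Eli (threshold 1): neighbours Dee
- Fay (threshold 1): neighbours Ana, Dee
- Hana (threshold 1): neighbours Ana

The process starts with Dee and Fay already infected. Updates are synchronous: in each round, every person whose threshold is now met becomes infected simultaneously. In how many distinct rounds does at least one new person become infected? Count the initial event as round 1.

2

Round 1 — Dee, Fay become infected (initial).
Round 2 — checking thresholds:
  Ana: 1 of 2 neighbours < 2, below threshold.
  Eli: 1 of 1 neighbours ≥ 1, becomes infected.
Round 3 — no new infections; cascade stops.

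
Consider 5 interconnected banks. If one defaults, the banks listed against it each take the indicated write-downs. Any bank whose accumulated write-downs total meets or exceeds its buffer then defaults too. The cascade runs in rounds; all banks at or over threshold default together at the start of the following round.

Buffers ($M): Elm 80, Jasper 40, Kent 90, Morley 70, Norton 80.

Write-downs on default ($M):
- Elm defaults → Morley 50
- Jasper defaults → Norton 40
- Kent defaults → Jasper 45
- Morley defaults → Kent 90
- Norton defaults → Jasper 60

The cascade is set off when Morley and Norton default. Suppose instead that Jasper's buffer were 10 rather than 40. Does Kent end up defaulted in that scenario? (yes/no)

With Jasper's buffer at 10:
Round 1 — Morley, Norton default (initial).
  Jasper: +60 → 60 ≥ 10
  Kent: +90 → 90 ≥ 90
Round 2 — Jasper, Kent default.
No further defaults.

yes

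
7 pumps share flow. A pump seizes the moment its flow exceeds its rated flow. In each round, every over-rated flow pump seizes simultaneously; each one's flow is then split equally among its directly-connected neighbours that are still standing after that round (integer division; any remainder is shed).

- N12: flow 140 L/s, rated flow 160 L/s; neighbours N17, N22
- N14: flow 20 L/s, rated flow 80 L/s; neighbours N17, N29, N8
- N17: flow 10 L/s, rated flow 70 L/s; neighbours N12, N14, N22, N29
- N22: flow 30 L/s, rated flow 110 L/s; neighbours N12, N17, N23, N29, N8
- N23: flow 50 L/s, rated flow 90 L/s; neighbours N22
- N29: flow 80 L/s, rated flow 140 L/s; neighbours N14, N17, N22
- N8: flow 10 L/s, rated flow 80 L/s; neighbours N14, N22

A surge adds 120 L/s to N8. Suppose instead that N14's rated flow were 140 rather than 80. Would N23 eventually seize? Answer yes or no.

no

With N14's rated flow at 140:
Round 1 — N8 at 130 > 80. N8 seizes.
  N8 sheds 130 L/s to N14, N22: 65 each.
    N14: 20+65 = 85 ≤ 140
    N22: 30+65 = 95 ≤ 110
No further seizures.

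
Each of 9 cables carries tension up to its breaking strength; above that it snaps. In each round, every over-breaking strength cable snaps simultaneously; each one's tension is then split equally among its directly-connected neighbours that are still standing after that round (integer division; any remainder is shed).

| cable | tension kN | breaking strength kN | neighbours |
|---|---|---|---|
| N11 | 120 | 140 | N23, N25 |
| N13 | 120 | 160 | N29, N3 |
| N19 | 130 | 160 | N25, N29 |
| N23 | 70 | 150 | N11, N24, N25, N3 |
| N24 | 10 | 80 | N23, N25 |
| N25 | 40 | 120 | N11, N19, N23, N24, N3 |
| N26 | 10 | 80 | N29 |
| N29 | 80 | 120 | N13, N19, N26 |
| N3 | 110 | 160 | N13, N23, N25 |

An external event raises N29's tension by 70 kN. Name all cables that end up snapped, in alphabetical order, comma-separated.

Round 1 — N29 at 150 > 120. N29 snaps.
  N29 sheds 150 kN to N13, N19, N26: 50 each.
    N13: 120+50 = 170 > 160
    N19: 130+50 = 180 > 160
    N26: 10+50 = 60 ≤ 80
Round 2 — N13, N19 snap.
  N13 sheds 170 kN to N3: 170 each.
    N3: 110+170 = 280 > 160
  N19 sheds 180 kN to N25: 180 each.
    N25: 40+180 = 220 > 120
Round 3 — N25, N3 snap.
  N25 sheds 220 kN to N11, N23, N24: 73 each (1 lost).
    N11: 120+73 = 193 > 140
    N23: 70+73 = 143 ≤ 150
    N24: 10+73 = 83 > 80
  N3 sheds 280 kN to N23: 280 each.
    N23: 143+280 = 423 > 150
Round 4 — N11, N23, N24 snap.
  N11 sheds 193 kN: no online neighbours, lost.
  N23 sheds 423 kN: no online neighbours, lost.
  N24 sheds 83 kN: no online neighbours, lost.
No further breaks.

N11, N13, N19, N23, N24, N25, N29, N3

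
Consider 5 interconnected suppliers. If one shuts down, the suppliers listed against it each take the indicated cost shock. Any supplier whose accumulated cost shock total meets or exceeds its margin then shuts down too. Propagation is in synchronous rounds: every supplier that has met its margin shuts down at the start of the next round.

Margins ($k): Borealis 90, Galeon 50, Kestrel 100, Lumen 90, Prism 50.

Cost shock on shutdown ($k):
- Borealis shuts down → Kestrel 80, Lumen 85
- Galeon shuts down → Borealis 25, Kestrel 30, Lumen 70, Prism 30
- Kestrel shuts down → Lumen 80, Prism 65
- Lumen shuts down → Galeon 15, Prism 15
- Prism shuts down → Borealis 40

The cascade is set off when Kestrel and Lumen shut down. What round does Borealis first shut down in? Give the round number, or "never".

Round 1 — Kestrel, Lumen shut down (initial).
  Galeon: +15 → 15 < 50
  Prism: +65+15 → 80 ≥ 50
Round 2 — Prism shuts down.
  Borealis: +40 → 40 < 90
No further shutdowns.

never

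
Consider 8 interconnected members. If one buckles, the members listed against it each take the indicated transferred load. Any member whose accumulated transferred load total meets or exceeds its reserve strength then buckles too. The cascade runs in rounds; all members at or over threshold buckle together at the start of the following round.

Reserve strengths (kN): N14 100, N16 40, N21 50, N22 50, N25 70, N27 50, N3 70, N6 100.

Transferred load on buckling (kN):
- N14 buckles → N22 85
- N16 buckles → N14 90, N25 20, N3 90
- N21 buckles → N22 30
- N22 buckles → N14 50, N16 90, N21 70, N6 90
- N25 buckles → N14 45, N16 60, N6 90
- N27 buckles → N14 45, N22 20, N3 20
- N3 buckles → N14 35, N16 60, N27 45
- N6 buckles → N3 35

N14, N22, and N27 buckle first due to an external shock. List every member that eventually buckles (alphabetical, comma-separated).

N14, N16, N21, N22, N27, N3

Round 1 — N14, N22, N27 buckle (initial).
  N16: +90 → 90 ≥ 40
  N21: +70 → 70 ≥ 50
  N3: +20 → 20 < 70
  N6: +90 → 90 < 100
Round 2 — N16, N21 buckle.
  N25: +20 → 20 < 70
  N3: +90 → 110 ≥ 70
Round 3 — N3 buckles.
No further bucklings.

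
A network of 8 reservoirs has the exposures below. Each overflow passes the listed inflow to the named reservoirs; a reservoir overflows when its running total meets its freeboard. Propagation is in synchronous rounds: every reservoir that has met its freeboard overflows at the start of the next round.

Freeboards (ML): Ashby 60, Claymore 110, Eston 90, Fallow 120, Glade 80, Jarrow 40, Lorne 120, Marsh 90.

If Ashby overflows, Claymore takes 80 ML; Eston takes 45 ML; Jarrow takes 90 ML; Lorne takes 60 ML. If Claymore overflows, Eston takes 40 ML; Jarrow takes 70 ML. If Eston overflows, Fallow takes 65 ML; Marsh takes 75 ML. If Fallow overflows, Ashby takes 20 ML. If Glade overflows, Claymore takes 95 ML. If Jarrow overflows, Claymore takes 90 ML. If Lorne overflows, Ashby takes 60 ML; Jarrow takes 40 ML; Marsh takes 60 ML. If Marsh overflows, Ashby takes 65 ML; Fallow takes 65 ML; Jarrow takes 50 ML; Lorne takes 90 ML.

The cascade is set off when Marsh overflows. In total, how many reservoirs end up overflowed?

Round 1 — Marsh overflows (initial).
  Ashby: +65 → 65 ≥ 60
  Fallow: +65 → 65 < 120
  Jarrow: +50 → 50 ≥ 40
  Lorne: +90 → 90 < 120
Round 2 — Ashby, Jarrow overflow.
  Claymore: +80+90 → 170 ≥ 110
  Eston: +45 → 45 < 90
  Lorne: +60 → 150 ≥ 120
Round 3 — Claymore, Lorne overflow.
  Eston: +40 → 85 < 90
No further overflows.

5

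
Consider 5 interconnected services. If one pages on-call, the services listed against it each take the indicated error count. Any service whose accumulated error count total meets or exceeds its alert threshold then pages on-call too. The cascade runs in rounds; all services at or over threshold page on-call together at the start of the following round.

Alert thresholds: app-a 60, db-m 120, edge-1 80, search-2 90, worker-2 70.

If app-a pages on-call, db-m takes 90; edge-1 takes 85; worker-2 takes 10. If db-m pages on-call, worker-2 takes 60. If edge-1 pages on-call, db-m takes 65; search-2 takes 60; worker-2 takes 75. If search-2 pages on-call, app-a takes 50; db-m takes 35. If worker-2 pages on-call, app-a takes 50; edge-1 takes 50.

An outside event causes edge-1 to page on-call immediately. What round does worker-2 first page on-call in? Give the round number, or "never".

2

Round 1 — edge-1 pages on-call (initial).
  db-m: +65 → 65 < 120
  search-2: +60 → 60 < 90
  worker-2: +75 → 75 ≥ 70
Round 2 — worker-2 pages on-call.
  app-a: +50 → 50 < 60
No further pages.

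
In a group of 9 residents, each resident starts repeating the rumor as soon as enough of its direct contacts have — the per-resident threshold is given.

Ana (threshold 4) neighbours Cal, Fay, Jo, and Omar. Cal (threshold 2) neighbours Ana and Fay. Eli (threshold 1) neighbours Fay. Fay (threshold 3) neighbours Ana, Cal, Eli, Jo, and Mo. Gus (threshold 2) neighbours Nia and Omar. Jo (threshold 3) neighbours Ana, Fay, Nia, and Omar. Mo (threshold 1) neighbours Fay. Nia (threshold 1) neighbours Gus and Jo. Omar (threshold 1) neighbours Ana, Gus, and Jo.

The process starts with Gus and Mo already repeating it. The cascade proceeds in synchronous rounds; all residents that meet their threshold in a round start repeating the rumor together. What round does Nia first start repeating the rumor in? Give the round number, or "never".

2

Round 1 — Gus, Mo start repeating the rumor (initial).
Round 2 — checking thresholds:
  Fay: 1 of 5 neighbours < 3, below threshold.
  Nia: 1 of 2 neighbours ≥ 1, starts repeating the rumor.
  Omar: 1 of 3 neighbours ≥ 1, starts repeating the rumor.
Round 3 — no new spreads; cascade stops.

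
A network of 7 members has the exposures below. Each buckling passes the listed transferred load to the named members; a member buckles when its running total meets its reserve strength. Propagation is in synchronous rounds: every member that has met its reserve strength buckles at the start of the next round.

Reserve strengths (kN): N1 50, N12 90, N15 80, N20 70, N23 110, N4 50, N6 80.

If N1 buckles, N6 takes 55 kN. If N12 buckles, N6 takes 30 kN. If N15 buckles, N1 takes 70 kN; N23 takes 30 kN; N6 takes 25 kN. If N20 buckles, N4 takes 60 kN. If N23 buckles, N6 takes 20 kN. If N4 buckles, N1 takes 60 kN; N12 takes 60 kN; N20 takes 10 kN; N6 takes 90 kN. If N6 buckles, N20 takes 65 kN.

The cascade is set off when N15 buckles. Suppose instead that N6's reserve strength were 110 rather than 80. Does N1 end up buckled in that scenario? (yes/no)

yes

With N6's reserve strength at 110:
Round 1 — N15 buckles (initial).
  N1: +70 → 70 ≥ 50
  N23: +30 → 30 < 110
  N6: +25 → 25 < 110
Round 2 — N1 buckles.
  N6: +55 → 80 < 110
No further bucklings.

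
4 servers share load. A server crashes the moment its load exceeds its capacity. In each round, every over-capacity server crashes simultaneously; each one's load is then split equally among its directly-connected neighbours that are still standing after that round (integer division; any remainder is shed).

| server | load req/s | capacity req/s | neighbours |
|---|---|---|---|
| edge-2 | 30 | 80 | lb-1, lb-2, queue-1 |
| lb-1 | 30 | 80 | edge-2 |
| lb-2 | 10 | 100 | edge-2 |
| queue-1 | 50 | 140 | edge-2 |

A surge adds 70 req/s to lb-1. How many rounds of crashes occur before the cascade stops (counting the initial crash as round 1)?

Round 1 — lb-1 at 100 > 80. lb-1 crashes.
  lb-1 sheds 100 req/s to edge-2: 100 each.
    edge-2: 30+100 = 130 > 80
Round 2 — edge-2 crashes.
  edge-2 sheds 130 req/s to lb-2, queue-1: 65 each.
    lb-2: 10+65 = 75 ≤ 100
    queue-1: 50+65 = 115 ≤ 140
No further crashes.

2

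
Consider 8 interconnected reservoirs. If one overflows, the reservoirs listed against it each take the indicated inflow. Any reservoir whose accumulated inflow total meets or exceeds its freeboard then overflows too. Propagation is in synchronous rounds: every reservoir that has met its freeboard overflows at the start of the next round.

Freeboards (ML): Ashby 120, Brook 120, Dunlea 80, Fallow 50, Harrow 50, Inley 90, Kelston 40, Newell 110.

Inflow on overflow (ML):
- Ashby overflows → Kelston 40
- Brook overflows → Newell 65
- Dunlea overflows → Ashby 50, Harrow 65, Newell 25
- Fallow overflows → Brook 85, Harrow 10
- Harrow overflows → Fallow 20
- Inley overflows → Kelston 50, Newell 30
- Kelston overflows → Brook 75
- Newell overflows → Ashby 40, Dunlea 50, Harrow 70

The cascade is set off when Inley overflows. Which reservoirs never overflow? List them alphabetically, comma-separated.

Ashby, Brook, Dunlea, Fallow, Harrow, Newell

Round 1 — Inley overflows (initial).
  Kelston: +50 → 50 ≥ 40
  Newell: +30 → 30 < 110
Round 2 — Kelston overflows.
  Brook: +75 → 75 < 120
No further overflows.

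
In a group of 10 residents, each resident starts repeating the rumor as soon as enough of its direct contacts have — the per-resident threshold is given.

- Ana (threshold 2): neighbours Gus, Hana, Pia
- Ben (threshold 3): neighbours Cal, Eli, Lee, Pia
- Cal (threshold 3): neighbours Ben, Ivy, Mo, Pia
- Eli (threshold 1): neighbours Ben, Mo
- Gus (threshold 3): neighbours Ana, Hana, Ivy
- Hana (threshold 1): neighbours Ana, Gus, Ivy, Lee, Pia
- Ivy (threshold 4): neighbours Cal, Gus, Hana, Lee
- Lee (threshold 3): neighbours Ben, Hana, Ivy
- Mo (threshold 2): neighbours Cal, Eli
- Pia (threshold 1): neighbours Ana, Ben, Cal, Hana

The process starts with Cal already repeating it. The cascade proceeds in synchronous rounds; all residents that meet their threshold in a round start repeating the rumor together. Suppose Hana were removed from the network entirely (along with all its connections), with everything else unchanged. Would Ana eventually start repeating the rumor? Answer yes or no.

no

With Hana removed:
Round 1 — Cal starts repeating the rumor (initial).
Round 2 — checking thresholds:
  Ben: 1 of 4 neighbours < 3, below threshold.
  Ivy: 1 of 3 neighbours < 4, below threshold.
  Mo: 1 of 2 neighbours < 2, below threshold.
  Pia: 1 of 3 neighbours ≥ 1, starts repeating the rumor.
Round 3 — no new spreads; cascade stops.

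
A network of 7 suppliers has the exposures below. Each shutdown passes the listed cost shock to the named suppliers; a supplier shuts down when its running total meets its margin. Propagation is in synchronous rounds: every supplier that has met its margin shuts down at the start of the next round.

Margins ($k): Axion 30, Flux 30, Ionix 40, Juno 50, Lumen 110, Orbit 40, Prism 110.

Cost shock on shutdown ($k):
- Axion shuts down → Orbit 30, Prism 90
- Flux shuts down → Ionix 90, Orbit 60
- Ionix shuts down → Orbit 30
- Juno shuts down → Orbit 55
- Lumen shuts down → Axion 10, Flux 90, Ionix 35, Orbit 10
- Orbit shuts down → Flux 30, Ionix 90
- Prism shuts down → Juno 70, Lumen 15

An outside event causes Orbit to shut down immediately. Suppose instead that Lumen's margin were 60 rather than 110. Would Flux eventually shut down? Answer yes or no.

yes

With Lumen's margin at 60:
Round 1 — Orbit shuts down (initial).
  Flux: +30 → 30 ≥ 30
  Ionix: +90 → 90 ≥ 40
Round 2 — Flux, Ionix shut down.
No further shutdowns.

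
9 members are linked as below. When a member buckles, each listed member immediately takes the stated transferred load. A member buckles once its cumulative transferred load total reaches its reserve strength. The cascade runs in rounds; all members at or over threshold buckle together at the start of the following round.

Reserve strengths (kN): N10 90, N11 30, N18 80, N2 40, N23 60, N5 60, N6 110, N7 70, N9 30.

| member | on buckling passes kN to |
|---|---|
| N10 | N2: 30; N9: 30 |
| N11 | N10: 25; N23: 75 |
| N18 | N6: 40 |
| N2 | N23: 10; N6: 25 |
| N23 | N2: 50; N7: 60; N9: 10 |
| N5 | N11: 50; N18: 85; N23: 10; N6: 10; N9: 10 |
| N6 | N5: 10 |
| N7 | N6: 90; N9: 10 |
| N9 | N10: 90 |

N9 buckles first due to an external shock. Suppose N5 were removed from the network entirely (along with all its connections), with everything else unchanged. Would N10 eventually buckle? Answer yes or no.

yes

With N5 removed:
Round 1 — N9 buckles (initial).
  N10: +90 → 90 ≥ 90
Round 2 — N10 buckles.
  N2: +30 → 30 < 40
No further bucklings.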